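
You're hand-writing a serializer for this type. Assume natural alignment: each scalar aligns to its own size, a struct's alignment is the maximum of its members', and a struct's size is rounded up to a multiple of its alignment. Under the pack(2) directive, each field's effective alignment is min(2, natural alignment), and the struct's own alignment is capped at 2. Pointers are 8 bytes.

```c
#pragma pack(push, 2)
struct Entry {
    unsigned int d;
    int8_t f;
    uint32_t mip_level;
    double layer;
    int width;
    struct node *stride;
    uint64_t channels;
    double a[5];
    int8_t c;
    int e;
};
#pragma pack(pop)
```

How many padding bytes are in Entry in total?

d at 0 (size 4, align 2) → ends 4
f at 4 (size 1, align 1) → ends 5
pad 1 to align 2 for mip_level
mip_level at 6 (size 4, align 2) → ends 10
layer at 10 (size 8, align 2) → ends 18
width at 18 (size 4, align 2) → ends 22
stride at 22 (size 8, align 2) → ends 30
channels at 30 (size 8, align 2) → ends 38
a at 38 (size 40, align 2) → ends 78
c at 78 (size 1, align 1) → ends 79
pad 1 to align 2 for e
e at 80 (size 4, align 2) → ends 84
total 84 bytes, alignment 2
data bytes 82, size 84 → padding 2

2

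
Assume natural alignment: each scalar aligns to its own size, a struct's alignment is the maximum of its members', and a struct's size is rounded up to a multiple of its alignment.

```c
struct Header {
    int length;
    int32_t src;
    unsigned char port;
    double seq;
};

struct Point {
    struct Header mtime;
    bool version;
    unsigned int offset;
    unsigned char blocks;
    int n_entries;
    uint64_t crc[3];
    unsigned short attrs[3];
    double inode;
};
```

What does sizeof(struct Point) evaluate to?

80

Header: length at 0 (size 4, align 4) → ends 4; src at 4 (size 4, align 4) → ends 8; port at 8 (size 1, align 1) → ends 9; pad 7 to align 8 for seq; seq at 16 (size 8, align 8) → ends 24; total 24 bytes, alignment 8
mtime at 0 (size 24, align 8) → ends 24
version at 24 (size 1, align 1) → ends 25
pad 3 to align 4 for offset
offset at 28 (size 4, align 4) → ends 32
blocks at 32 (size 1, align 1) → ends 33
pad 3 to align 4 for n_entries
n_entries at 36 (size 4, align 4) → ends 40
crc at 40 (size 24, align 8) → ends 64
attrs at 64 (size 6, align 2) → ends 70
pad 2 to align 8 for inode
inode at 72 (size 8, align 8) → ends 80
total 80 bytes, alignment 8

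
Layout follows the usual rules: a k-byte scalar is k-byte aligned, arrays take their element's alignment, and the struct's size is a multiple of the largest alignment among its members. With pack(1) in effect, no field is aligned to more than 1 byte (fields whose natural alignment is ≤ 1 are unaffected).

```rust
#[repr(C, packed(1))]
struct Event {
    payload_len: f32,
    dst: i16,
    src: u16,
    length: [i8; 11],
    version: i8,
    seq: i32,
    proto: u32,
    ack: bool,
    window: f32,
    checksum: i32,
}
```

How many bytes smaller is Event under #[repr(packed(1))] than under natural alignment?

3

natural layout:
  payload_len at 0 (size 4, align 4) → ends 4
  dst at 4 (size 2, align 2) → ends 6
  src at 6 (size 2, align 2) → ends 8
  length at 8 (size 11, align 1) → ends 19
  version at 19 (size 1, align 1) → ends 20
  seq at 20 (size 4, align 4) → ends 24
  proto at 24 (size 4, align 4) → ends 28
  ack at 28 (size 1, align 1) → ends 29
  pad 3 to align 4 for window
  window at 32 (size 4, align 4) → ends 36
  checksum at 36 (size 4, align 4) → ends 40
  total 40 bytes, alignment 4
packed(1) layout:
  payload_len at 0 (size 4, align 1) → ends 4
  dst at 4 (size 2, align 1) → ends 6
  src at 6 (size 2, align 1) → ends 8
  length at 8 (size 11, align 1) → ends 19
  version at 19 (size 1, align 1) → ends 20
  seq at 20 (size 4, align 1) → ends 24
  proto at 24 (size 4, align 1) → ends 28
  ack at 28 (size 1, align 1) → ends 29
  window at 29 (size 4, align 1) → ends 33
  checksum at 33 (size 4, align 1) → ends 37
  total 37 bytes, alignment 1
40 − 37 = 3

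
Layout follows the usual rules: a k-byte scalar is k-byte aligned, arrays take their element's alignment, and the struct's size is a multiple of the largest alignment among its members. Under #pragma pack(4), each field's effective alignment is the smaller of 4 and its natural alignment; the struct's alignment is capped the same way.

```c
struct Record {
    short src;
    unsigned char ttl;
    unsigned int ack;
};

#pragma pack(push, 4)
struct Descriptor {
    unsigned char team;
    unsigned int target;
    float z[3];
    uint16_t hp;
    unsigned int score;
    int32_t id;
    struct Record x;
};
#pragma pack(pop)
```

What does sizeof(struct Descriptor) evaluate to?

40

Record: @0: src [2B, align 2] → 2; @2: ttl [1B, align 1] → 3; +1 pad (align 4); @4: ack [4B, align 4] → 8; size 8, align 4
@0: team [1B, align 1] → 1
+3 pad (align 4)
@4: target [4B, align 4] → 8
@8: z [12B, align 4] → 20
@20: hp [2B, align 2] → 22
+2 pad (align 4)
@24: score [4B, align 4] → 28
@28: id [4B, align 4] → 32
@32: x [8B, align 4] → 40
size 40, align 4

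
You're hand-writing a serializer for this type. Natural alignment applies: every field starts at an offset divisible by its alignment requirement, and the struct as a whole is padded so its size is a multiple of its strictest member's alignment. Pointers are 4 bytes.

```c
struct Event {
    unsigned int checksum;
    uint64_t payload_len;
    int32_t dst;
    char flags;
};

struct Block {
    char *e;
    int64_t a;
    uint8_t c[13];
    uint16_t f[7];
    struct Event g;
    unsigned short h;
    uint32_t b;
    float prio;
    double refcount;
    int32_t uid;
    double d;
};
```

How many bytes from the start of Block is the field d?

Event: 0..4  checksum  (4B, 4-aligned); 4..8  -- padding (4B); 8..16  payload_len  (8B, 8-aligned); 16..20  dst  (4B, 4-aligned); 20..21  flags  (1B, 1-aligned); 21..24  -- tail padding (3B); sizeof = 24, alignof = 8
0..4  e  (4B, 4-aligned)
4..8  -- padding (4B)
8..16  a  (8B, 8-aligned)
16..29  c  (13B, 1-aligned)
29..30  -- padding (1B)
30..44  f  (14B, 2-aligned)
44..48  -- padding (4B)
48..72  g  (24B, 8-aligned)
72..74  h  (2B, 2-aligned)
74..76  -- padding (2B)
76..80  b  (4B, 4-aligned)
80..84  prio  (4B, 4-aligned)
84..88  -- padding (4B)
88..96  refcount  (8B, 8-aligned)
96..100  uid  (4B, 4-aligned)
100..104  -- padding (4B)
104..112  d  (8B, 8-aligned)

104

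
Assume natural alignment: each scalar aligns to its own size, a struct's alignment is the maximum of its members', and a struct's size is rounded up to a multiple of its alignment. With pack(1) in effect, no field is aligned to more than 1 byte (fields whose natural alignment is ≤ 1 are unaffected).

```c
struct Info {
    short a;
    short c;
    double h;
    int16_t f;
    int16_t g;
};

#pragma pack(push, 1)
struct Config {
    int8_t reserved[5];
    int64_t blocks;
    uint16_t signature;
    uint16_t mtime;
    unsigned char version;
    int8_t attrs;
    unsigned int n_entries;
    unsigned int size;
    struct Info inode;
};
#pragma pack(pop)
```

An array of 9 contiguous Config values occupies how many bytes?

459

Info: @0: a [2B, align 2] → 2; @2: c [2B, align 2] → 4; +4 pad (align 8); @8: h [8B, align 8] → 16; @16: f [2B, align 2] → 18; @18: g [2B, align 2] → 20; +4 tail pad (align 8); size 24, align 8
@0: reserved [5B, align 1] → 5
@5: blocks [8B, align 1] → 13
@13: signature [2B, align 1] → 15
@15: mtime [2B, align 1] → 17
@17: version [1B, align 1] → 18
@18: attrs [1B, align 1] → 19
@19: n_entries [4B, align 1] → 23
@23: size [4B, align 1] → 27
@27: inode [24B, align 1] → 51
size 51, align 1
array of 9: 9 × 51 = 459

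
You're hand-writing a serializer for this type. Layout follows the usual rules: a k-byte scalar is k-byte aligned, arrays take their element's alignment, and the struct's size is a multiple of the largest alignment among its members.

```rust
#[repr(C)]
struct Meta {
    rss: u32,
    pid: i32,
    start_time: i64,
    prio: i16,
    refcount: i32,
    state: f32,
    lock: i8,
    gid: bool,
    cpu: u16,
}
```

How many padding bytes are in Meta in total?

2

@0: rss [4B, align 4] → 4
@4: pid [4B, align 4] → 8
@8: start_time [8B, align 8] → 16
@16: prio [2B, align 2] → 18
+2 pad (align 4)
@20: refcount [4B, align 4] → 24
@24: state [4B, align 4] → 28
@28: lock [1B, align 1] → 29
@29: gid [1B, align 1] → 30
@30: cpu [2B, align 2] → 32
size 32, align 8
data bytes 30, size 32 → padding 2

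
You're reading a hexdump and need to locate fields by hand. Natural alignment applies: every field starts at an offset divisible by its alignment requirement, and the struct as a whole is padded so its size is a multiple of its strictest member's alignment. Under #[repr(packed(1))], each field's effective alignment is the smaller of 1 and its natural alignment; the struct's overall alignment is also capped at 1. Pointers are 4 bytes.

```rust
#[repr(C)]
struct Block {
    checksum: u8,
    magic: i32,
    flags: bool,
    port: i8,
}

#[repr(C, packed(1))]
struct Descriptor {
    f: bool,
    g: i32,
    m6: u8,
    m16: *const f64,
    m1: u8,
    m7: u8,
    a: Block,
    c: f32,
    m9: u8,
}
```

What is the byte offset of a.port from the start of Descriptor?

21

Block: 0..1  checksum  (1B, 1-aligned); 1..4  -- padding (3B); 4..8  magic  (4B, 4-aligned); 8..9  flags  (1B, 1-aligned); 9..10  port  (1B, 1-aligned); 10..12  -- tail padding (2B); sizeof = 12, alignof = 4
0..1  f  (1B, 1-aligned)
1..5  g  (4B, 1-aligned)
5..6  m6  (1B, 1-aligned)
6..10  m16  (4B, 1-aligned)
10..11  m1  (1B, 1-aligned)
11..12  m7  (1B, 1-aligned)
12..24  a  (12B, 1-aligned)
within Block: port at 9
12 + 9 = 21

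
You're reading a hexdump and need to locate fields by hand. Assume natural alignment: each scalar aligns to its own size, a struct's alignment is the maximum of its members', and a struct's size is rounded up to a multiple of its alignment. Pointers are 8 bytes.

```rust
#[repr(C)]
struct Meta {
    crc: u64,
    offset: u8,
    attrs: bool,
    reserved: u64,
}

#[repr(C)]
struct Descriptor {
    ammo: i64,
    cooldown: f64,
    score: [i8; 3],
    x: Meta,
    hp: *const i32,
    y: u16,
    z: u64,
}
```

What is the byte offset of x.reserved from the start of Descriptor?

40

Meta: crc at 0 (size 8, align 8) → ends 8; offset at 8 (size 1, align 1) → ends 9; attrs at 9 (size 1, align 1) → ends 10; pad 6 to align 8 for reserved; reserved at 16 (size 8, align 8) → ends 24; total 24 bytes, alignment 8
ammo at 0 (size 8, align 8) → ends 8
cooldown at 8 (size 8, align 8) → ends 16
score at 16 (size 3, align 1) → ends 19
pad 5 to align 8 for x
x at 24 (size 24, align 8) → ends 48
within Meta: reserved at 16
24 + 16 = 40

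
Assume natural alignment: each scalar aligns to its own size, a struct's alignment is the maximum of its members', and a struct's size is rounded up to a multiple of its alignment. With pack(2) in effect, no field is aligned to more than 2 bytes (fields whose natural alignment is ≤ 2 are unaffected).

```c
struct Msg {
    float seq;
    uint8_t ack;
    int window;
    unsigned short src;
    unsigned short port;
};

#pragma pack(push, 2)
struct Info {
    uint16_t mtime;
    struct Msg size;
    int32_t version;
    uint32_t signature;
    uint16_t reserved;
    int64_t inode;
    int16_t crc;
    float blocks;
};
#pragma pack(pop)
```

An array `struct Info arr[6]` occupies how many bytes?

Msg: @0: seq [4B, align 4] → 4; @4: ack [1B, align 1] → 5; +3 pad (align 4); @8: window [4B, align 4] → 12; @12: src [2B, align 2] → 14; @14: port [2B, align 2] → 16; size 16, align 4
@0: mtime [2B, align 2] → 2
@2: size [16B, align 2] → 18
@18: version [4B, align 2] → 22
@22: signature [4B, align 2] → 26
@26: reserved [2B, align 2] → 28
@28: inode [8B, align 2] → 36
@36: crc [2B, align 2] → 38
@38: blocks [4B, align 2] → 42
size 42, align 2
array of 6: 6 × 42 = 252

252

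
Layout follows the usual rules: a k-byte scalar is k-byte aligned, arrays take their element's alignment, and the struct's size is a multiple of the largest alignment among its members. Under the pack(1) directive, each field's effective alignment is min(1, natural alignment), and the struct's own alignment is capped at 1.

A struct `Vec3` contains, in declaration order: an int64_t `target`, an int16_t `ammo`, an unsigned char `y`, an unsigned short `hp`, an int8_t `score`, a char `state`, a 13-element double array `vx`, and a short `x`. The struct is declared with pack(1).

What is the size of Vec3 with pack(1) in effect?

target at 0 (size 8, align 1) → ends 8
ammo at 8 (size 2, align 1) → ends 10
y at 10 (size 1, align 1) → ends 11
hp at 11 (size 2, align 1) → ends 13
score at 13 (size 1, align 1) → ends 14
state at 14 (size 1, align 1) → ends 15
vx at 15 (size 104, align 1) → ends 119
x at 119 (size 2, align 1) → ends 121
total 121 bytes, alignment 1

121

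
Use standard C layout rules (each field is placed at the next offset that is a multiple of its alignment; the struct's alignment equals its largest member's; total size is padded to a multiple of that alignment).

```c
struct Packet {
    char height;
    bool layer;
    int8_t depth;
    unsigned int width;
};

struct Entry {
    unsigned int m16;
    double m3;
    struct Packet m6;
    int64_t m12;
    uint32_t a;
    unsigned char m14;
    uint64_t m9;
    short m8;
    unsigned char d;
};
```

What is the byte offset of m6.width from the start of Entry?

20

Packet: height at 0 (size 1, align 1) → ends 1; layer at 1 (size 1, align 1) → ends 2; depth at 2 (size 1, align 1) → ends 3; pad 1 to align 4 for width; width at 4 (size 4, align 4) → ends 8; total 8 bytes, alignment 4
m16 at 0 (size 4, align 4) → ends 4
pad 4 to align 8 for m3
m3 at 8 (size 8, align 8) → ends 16
m6 at 16 (size 8, align 4) → ends 24
within Packet: width at 4
16 + 4 = 20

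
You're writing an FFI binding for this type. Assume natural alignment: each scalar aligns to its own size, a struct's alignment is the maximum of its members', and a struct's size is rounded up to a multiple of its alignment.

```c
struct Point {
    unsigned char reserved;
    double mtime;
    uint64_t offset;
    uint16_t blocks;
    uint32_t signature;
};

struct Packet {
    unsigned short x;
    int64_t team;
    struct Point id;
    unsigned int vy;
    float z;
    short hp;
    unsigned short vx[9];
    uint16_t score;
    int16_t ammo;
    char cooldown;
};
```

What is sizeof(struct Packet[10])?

880

Point: 0..1  reserved  (1B, 1-aligned); 1..8  -- padding (7B); 8..16  mtime  (8B, 8-aligned); 16..24  offset  (8B, 8-aligned); 24..26  blocks  (2B, 2-aligned); 26..28  -- padding (2B); 28..32  signature  (4B, 4-aligned); sizeof = 32, alignof = 8
0..2  x  (2B, 2-aligned)
2..8  -- padding (6B)
8..16  team  (8B, 8-aligned)
16..48  id  (32B, 8-aligned)
48..52  vy  (4B, 4-aligned)
52..56  z  (4B, 4-aligned)
56..58  hp  (2B, 2-aligned)
58..76  vx  (18B, 2-aligned)
76..78  score  (2B, 2-aligned)
78..80  ammo  (2B, 2-aligned)
80..81  cooldown  (1B, 1-aligned)
81..88  -- tail padding (7B)
sizeof = 88, alignof = 8
array of 10: 10 × 88 = 880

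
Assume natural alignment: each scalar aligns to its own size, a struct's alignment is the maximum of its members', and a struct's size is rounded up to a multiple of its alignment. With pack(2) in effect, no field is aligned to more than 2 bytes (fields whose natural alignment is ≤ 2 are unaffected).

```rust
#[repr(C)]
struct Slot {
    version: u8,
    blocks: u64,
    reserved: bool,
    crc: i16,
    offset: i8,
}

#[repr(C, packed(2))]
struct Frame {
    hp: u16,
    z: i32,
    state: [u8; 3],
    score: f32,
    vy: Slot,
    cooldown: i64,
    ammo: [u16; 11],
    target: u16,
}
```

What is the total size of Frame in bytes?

70 bytes

Slot: 0..1  version  (1B, 1-aligned); 1..8  -- padding (7B); 8..16  blocks  (8B, 8-aligned); 16..17  reserved  (1B, 1-aligned); 17..18  -- padding (1B); 18..20  crc  (2B, 2-aligned); 20..21  offset  (1B, 1-aligned); 21..24  -- tail padding (3B); sizeof = 24, alignof = 8
0..2  hp  (2B, 2-aligned)
2..6  z  (4B, 2-aligned)
6..9  state  (3B, 1-aligned)
9..10  -- padding (1B)
10..14  score  (4B, 2-aligned)
14..38  vy  (24B, 2-aligned)
38..46  cooldown  (8B, 2-aligned)
46..68  ammo  (22B, 2-aligned)
68..70  target  (2B, 2-aligned)
sizeof = 70, alignof = 2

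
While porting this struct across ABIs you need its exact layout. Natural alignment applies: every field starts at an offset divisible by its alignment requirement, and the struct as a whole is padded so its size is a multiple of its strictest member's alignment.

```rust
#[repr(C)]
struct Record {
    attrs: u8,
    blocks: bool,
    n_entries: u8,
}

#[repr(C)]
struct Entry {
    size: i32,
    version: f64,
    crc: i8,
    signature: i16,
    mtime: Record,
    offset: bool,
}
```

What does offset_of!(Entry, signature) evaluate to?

Record: 0..1  attrs  (1B, 1-aligned); 1..2  blocks  (1B, 1-aligned); 2..3  n_entries  (1B, 1-aligned); sizeof = 3, alignof = 1
0..4  size  (4B, 4-aligned)
4..8  -- padding (4B)
8..16  version  (8B, 8-aligned)
16..17  crc  (1B, 1-aligned)
17..18  -- padding (1B)
18..20  signature  (2B, 2-aligned)

18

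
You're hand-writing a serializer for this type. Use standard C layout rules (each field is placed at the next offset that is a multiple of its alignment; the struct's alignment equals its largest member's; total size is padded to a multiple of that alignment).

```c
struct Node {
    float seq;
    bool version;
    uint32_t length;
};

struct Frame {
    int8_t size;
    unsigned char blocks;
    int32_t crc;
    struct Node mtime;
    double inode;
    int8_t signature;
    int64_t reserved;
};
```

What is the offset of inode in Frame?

Node: 0..4  seq  (4B, 4-aligned); 4..5  version  (1B, 1-aligned); 5..8  -- padding (3B); 8..12  length  (4B, 4-aligned); sizeof = 12, alignof = 4
0..1  size  (1B, 1-aligned)
1..2  blocks  (1B, 1-aligned)
2..4  -- padding (2B)
4..8  crc  (4B, 4-aligned)
8..20  mtime  (12B, 4-aligned)
20..24  -- padding (4B)
24..32  inode  (8B, 8-aligned)

24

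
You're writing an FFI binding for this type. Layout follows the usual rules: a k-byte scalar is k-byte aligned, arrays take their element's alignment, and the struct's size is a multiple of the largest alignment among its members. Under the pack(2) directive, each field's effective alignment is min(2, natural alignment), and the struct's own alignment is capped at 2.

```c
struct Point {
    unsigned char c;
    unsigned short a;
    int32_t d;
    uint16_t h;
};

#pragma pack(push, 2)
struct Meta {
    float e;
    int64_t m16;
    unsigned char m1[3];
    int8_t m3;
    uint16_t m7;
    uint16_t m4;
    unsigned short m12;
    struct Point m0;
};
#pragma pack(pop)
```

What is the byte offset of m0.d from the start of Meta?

26

Point: 0..1  c  (1B, 1-aligned); 1..2  -- padding (1B); 2..4  a  (2B, 2-aligned); 4..8  d  (4B, 4-aligned); 8..10  h  (2B, 2-aligned); 10..12  -- tail padding (2B); sizeof = 12, alignof = 4
0..4  e  (4B, 2-aligned)
4..12  m16  (8B, 2-aligned)
12..15  m1  (3B, 1-aligned)
15..16  m3  (1B, 1-aligned)
16..18  m7  (2B, 2-aligned)
18..20  m4  (2B, 2-aligned)
20..22  m12  (2B, 2-aligned)
22..34  m0  (12B, 2-aligned)
within Point: d at 4
22 + 4 = 26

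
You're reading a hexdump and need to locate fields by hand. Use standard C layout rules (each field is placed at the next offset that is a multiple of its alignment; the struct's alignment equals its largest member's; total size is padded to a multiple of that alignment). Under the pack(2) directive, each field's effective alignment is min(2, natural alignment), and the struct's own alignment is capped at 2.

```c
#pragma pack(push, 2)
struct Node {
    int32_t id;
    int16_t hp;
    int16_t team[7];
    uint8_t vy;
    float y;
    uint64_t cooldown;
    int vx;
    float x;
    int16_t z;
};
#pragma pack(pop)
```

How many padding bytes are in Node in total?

1

id at 0 (size 4, align 2) → ends 4
hp at 4 (size 2, align 2) → ends 6
team at 6 (size 14, align 2) → ends 20
vy at 20 (size 1, align 1) → ends 21
pad 1 to align 2 for y
y at 22 (size 4, align 2) → ends 26
cooldown at 26 (size 8, align 2) → ends 34
vx at 34 (size 4, align 2) → ends 38
x at 38 (size 4, align 2) → ends 42
z at 42 (size 2, align 2) → ends 44
total 44 bytes, alignment 2
data bytes 43, size 44 → padding 1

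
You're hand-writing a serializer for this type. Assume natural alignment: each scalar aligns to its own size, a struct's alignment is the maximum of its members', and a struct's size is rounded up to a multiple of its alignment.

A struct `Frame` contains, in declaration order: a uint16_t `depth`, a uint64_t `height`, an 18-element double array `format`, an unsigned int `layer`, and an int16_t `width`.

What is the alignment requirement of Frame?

8

member alignments: depth=2, height=8, format=8, layer=4, width=2
max = 8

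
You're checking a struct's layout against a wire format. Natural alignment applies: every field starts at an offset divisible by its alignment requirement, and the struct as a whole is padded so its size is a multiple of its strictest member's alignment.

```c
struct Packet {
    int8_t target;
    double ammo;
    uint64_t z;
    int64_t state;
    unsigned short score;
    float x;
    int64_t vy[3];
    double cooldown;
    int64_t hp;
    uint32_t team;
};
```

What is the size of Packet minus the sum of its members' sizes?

13

0..1  target  (1B, 1-aligned)
1..8  -- padding (7B)
8..16  ammo  (8B, 8-aligned)
16..24  z  (8B, 8-aligned)
24..32  state  (8B, 8-aligned)
32..34  score  (2B, 2-aligned)
34..36  -- padding (2B)
36..40  x  (4B, 4-aligned)
40..64  vy  (24B, 8-aligned)
64..72  cooldown  (8B, 8-aligned)
72..80  hp  (8B, 8-aligned)
80..84  team  (4B, 4-aligned)
84..88  -- tail padding (4B)
sizeof = 88, alignof = 8
data bytes 75, size 88 → padding 13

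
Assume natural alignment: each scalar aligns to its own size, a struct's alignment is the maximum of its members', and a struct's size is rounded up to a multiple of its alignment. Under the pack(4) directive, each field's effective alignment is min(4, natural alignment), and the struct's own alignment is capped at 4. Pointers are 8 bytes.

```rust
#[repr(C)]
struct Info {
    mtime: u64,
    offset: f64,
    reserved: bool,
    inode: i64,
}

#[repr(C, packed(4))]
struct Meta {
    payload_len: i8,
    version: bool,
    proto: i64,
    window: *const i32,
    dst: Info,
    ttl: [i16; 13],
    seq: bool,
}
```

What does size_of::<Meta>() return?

Info: @0: mtime [8B, align 8] → 8; @8: offset [8B, align 8] → 16; @16: reserved [1B, align 1] → 17; +7 pad (align 8); @24: inode [8B, align 8] → 32; size 32, align 8
@0: payload_len [1B, align 1] → 1
@1: version [1B, align 1] → 2
+2 pad (align 4)
@4: proto [8B, align 4] → 12
@12: window [8B, align 4] → 20
@20: dst [32B, align 4] → 52
@52: ttl [26B, align 2] → 78
@78: seq [1B, align 1] → 79
+1 tail pad (align 4)
size 80, align 4

80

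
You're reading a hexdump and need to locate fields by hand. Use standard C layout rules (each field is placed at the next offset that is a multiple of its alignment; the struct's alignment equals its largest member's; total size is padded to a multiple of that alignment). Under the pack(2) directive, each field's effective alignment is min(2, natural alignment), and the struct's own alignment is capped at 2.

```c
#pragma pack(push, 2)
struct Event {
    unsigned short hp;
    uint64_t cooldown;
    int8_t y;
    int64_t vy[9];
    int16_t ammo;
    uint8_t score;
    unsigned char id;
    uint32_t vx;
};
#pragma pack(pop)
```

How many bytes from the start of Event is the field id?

0..2  hp  (2B, 2-aligned)
2..10  cooldown  (8B, 2-aligned)
10..11  y  (1B, 1-aligned)
11..12  -- padding (1B)
12..84  vy  (72B, 2-aligned)
84..86  ammo  (2B, 2-aligned)
86..87  score  (1B, 1-aligned)
87..88  id  (1B, 1-aligned)

87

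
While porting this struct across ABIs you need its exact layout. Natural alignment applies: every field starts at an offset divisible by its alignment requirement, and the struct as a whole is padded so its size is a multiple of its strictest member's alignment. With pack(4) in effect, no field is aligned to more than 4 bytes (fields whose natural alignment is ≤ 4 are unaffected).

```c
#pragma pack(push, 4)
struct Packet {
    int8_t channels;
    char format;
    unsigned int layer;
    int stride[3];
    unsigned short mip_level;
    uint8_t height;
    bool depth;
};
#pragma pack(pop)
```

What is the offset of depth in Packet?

0..1  channels  (1B, 1-aligned)
1..2  format  (1B, 1-aligned)
2..4  -- padding (2B)
4..8  layer  (4B, 4-aligned)
8..20  stride  (12B, 4-aligned)
20..22  mip_level  (2B, 2-aligned)
22..23  height  (1B, 1-aligned)
23..24  depth  (1B, 1-aligned)

23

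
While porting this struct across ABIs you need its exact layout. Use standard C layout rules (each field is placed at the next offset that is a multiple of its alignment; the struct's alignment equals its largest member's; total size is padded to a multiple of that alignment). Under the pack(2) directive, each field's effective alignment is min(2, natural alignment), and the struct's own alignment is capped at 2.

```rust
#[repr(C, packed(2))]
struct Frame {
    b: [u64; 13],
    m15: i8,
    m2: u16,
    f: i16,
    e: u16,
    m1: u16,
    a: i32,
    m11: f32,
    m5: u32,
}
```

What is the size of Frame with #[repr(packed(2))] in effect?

0..104  b  (104B, 2-aligned)
104..105  m15  (1B, 1-aligned)
105..106  -- padding (1B)
106..108  m2  (2B, 2-aligned)
108..110  f  (2B, 2-aligned)
110..112  e  (2B, 2-aligned)
112..114  m1  (2B, 2-aligned)
114..118  a  (4B, 2-aligned)
118..122  m11  (4B, 2-aligned)
122..126  m5  (4B, 2-aligned)
sizeof = 126, alignof = 2

126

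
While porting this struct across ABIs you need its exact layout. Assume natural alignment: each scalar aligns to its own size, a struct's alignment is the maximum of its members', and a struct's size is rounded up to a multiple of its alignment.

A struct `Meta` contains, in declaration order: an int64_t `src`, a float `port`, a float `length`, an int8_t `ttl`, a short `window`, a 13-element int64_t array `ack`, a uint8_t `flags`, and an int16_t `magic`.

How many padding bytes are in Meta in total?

10

src at 0 (size 8, align 8) → ends 8
port at 8 (size 4, align 4) → ends 12
length at 12 (size 4, align 4) → ends 16
ttl at 16 (size 1, align 1) → ends 17
pad 1 to align 2 for window
window at 18 (size 2, align 2) → ends 20
pad 4 to align 8 for ack
ack at 24 (size 104, align 8) → ends 128
flags at 128 (size 1, align 1) → ends 129
pad 1 to align 2 for magic
magic at 130 (size 2, align 2) → ends 132
tail pad 4 to reach multiple of 8
total 136 bytes, alignment 8
data bytes 126, size 136 → padding 10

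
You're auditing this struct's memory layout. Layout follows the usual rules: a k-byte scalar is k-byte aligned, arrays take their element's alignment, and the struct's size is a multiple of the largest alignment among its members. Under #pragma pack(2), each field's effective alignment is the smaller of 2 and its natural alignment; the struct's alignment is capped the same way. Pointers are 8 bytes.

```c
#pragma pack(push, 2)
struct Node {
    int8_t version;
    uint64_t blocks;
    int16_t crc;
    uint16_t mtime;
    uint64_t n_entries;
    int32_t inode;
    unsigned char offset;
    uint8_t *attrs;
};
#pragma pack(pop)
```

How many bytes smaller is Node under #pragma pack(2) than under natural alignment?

natural layout:
  0..1  version  (1B, 1-aligned)
  1..8  -- padding (7B)
  8..16  blocks  (8B, 8-aligned)
  16..18  crc  (2B, 2-aligned)
  18..20  mtime  (2B, 2-aligned)
  20..24  -- padding (4B)
  24..32  n_entries  (8B, 8-aligned)
  32..36  inode  (4B, 4-aligned)
  36..37  offset  (1B, 1-aligned)
  37..40  -- padding (3B)
  40..48  attrs  (8B, 8-aligned)
  sizeof = 48, alignof = 8
packed(2) layout:
  0..1  version  (1B, 1-aligned)
  1..2  -- padding (1B)
  2..10  blocks  (8B, 2-aligned)
  10..12  crc  (2B, 2-aligned)
  12..14  mtime  (2B, 2-aligned)
  14..22  n_entries  (8B, 2-aligned)
  22..26  inode  (4B, 2-aligned)
  26..27  offset  (1B, 1-aligned)
  27..28  -- padding (1B)
  28..36  attrs  (8B, 2-aligned)
  sizeof = 36, alignof = 2
48 − 36 = 12

12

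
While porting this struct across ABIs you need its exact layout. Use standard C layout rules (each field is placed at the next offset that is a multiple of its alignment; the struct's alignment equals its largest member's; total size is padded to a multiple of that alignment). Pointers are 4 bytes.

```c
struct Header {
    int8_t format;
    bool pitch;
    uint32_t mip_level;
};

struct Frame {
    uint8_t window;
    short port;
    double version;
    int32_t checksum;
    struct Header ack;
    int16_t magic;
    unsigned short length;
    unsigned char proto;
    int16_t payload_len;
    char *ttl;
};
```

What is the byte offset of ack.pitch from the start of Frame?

Header: format at 0 (size 1, align 1) → ends 1; pitch at 1 (size 1, align 1) → ends 2; pad 2 to align 4 for mip_level; mip_level at 4 (size 4, align 4) → ends 8; total 8 bytes, alignment 4
window at 0 (size 1, align 1) → ends 1
pad 1 to align 2 for port
port at 2 (size 2, align 2) → ends 4
pad 4 to align 8 for version
version at 8 (size 8, align 8) → ends 16
checksum at 16 (size 4, align 4) → ends 20
ack at 20 (size 8, align 4) → ends 28
within Header: pitch at 1
20 + 1 = 21

21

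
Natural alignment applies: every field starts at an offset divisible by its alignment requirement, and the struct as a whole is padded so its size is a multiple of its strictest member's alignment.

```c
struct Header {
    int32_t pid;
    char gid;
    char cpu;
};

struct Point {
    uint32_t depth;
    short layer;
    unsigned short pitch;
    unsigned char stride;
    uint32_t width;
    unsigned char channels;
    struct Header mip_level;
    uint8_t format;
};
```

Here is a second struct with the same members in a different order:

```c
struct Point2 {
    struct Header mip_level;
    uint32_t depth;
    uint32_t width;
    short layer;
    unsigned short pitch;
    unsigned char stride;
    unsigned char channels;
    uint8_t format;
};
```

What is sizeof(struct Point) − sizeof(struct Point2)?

8

Header: @0: pid [4B, align 4] → 4; @4: gid [1B, align 1] → 5; @5: cpu [1B, align 1] → 6; +2 tail pad (align 4); size 8, align 4
@0: depth [4B, align 4] → 4
@4: layer [2B, align 2] → 6
@6: pitch [2B, align 2] → 8
@8: stride [1B, align 1] → 9
+3 pad (align 4)
@12: width [4B, align 4] → 16
@16: channels [1B, align 1] → 17
+3 pad (align 4)
@20: mip_level [8B, align 4] → 28
@28: format [1B, align 1] → 29
+3 tail pad (align 4)
size 32, align 4
— Point2 —
@0: mip_level [8B, align 4] → 8
@8: depth [4B, align 4] → 12
@12: width [4B, align 4] → 16
@16: layer [2B, align 2] → 18
@18: pitch [2B, align 2] → 20
@20: stride [1B, align 1] → 21
@21: channels [1B, align 1] → 22
@22: format [1B, align 1] → 23
+1 tail pad (align 4)
size 24, align 4
32 − 24 = 8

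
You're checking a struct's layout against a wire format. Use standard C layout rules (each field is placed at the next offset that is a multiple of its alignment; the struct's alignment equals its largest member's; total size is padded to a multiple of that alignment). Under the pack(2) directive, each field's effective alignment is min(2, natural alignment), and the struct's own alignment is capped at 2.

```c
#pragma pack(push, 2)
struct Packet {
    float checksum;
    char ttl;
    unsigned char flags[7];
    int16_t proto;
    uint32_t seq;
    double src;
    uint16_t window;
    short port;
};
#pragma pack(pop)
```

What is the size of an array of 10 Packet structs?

300

checksum at 0 (size 4, align 2) → ends 4
ttl at 4 (size 1, align 1) → ends 5
flags at 5 (size 7, align 1) → ends 12
proto at 12 (size 2, align 2) → ends 14
seq at 14 (size 4, align 2) → ends 18
src at 18 (size 8, align 2) → ends 26
window at 26 (size 2, align 2) → ends 28
port at 28 (size 2, align 2) → ends 30
total 30 bytes, alignment 2
array of 10: 10 × 30 = 300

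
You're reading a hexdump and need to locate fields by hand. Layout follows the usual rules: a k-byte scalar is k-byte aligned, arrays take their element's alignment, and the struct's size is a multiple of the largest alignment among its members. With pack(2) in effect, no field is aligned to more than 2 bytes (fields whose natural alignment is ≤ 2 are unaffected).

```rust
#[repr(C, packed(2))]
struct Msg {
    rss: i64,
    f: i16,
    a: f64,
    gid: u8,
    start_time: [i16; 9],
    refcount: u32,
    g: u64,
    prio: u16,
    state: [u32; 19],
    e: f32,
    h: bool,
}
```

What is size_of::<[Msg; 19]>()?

2546

@0: rss [8B, align 2] → 8
@8: f [2B, align 2] → 10
@10: a [8B, align 2] → 18
@18: gid [1B, align 1] → 19
+1 pad (align 2)
@20: start_time [18B, align 2] → 38
@38: refcount [4B, align 2] → 42
@42: g [8B, align 2] → 50
@50: prio [2B, align 2] → 52
@52: state [76B, align 2] → 128
@128: e [4B, align 2] → 132
@132: h [1B, align 1] → 133
+1 tail pad (align 2)
size 134, align 2
array of 19: 19 × 134 = 2546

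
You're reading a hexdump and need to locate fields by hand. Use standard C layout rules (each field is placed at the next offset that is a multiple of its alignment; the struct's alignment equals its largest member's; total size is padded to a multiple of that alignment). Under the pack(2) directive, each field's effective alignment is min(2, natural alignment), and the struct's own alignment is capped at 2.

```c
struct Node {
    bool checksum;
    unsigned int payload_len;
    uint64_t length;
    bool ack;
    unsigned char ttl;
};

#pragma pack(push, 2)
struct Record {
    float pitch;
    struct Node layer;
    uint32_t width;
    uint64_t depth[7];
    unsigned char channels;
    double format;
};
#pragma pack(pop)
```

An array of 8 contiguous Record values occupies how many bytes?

784

Node: @0: checksum [1B, align 1] → 1; +3 pad (align 4); @4: payload_len [4B, align 4] → 8; @8: length [8B, align 8] → 16; @16: ack [1B, align 1] → 17; @17: ttl [1B, align 1] → 18; +6 tail pad (align 8); size 24, align 8
@0: pitch [4B, align 2] → 4
@4: layer [24B, align 2] → 28
@28: width [4B, align 2] → 32
@32: depth [56B, align 2] → 88
@88: channels [1B, align 1] → 89
+1 pad (align 2)
@90: format [8B, align 2] → 98
size 98, align 2
array of 8: 8 × 98 = 784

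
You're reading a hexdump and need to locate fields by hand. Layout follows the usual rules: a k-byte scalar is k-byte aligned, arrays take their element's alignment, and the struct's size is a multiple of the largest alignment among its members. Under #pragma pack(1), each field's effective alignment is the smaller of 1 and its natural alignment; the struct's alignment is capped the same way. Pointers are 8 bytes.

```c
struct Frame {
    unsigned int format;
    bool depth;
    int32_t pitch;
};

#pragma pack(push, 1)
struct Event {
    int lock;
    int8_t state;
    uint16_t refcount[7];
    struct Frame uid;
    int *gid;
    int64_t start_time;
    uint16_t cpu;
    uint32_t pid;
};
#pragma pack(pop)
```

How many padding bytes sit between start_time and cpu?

0

Frame: @0: format [4B, align 4] → 4; @4: depth [1B, align 1] → 5; +3 pad (align 4); @8: pitch [4B, align 4] → 12; size 12, align 4
@0: lock [4B, align 1] → 4
@4: state [1B, align 1] → 5
@5: refcount [14B, align 1] → 19
@19: uid [12B, align 1] → 31
@31: gid [8B, align 1] → 39
@39: start_time [8B, align 1] → 47
@47: cpu [2B, align 1] → 49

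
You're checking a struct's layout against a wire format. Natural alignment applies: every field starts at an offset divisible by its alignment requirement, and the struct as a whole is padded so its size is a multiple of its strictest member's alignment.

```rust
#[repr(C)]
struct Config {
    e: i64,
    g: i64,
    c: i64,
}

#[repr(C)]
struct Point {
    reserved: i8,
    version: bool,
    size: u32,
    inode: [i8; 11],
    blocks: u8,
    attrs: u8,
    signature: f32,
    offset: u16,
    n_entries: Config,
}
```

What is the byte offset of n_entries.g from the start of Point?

40

Config: @0: e [8B, align 8] → 8; @8: g [8B, align 8] → 16; @16: c [8B, align 8] → 24; size 24, align 8
@0: reserved [1B, align 1] → 1
@1: version [1B, align 1] → 2
+2 pad (align 4)
@4: size [4B, align 4] → 8
@8: inode [11B, align 1] → 19
@19: blocks [1B, align 1] → 20
@20: attrs [1B, align 1] → 21
+3 pad (align 4)
@24: signature [4B, align 4] → 28
@28: offset [2B, align 2] → 30
+2 pad (align 8)
@32: n_entries [24B, align 8] → 56
within Config: g at 8
32 + 8 = 40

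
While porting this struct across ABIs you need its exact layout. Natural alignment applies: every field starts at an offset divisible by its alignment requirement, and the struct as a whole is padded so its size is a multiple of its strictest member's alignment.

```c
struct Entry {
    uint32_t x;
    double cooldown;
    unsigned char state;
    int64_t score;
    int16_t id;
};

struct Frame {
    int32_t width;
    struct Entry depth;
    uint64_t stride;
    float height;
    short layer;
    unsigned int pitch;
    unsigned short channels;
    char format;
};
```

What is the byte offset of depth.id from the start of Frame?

Entry: 0..4  x  (4B, 4-aligned); 4..8  -- padding (4B); 8..16  cooldown  (8B, 8-aligned); 16..17  state  (1B, 1-aligned); 17..24  -- padding (7B); 24..32  score  (8B, 8-aligned); 32..34  id  (2B, 2-aligned); 34..40  -- tail padding (6B); sizeof = 40, alignof = 8
0..4  width  (4B, 4-aligned)
4..8  -- padding (4B)
8..48  depth  (40B, 8-aligned)
within Entry: id at 32
8 + 32 = 40

40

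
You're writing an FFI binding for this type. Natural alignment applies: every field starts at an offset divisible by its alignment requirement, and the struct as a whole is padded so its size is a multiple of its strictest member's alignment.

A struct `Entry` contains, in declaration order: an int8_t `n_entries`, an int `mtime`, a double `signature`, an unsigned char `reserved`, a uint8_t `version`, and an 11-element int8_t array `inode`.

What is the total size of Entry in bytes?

32

@0: n_entries [1B, align 1] → 1
+3 pad (align 4)
@4: mtime [4B, align 4] → 8
@8: signature [8B, align 8] → 16
@16: reserved [1B, align 1] → 17
@17: version [1B, align 1] → 18
@18: inode [11B, align 1] → 29
+3 tail pad (align 8)
size 32, align 8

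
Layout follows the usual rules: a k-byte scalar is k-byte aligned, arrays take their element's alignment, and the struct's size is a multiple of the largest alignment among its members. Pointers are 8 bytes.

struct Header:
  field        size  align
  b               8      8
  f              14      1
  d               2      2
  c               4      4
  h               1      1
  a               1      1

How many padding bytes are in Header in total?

b at 0 (size 8, align 8) → ends 8
f at 8 (size 14, align 1) → ends 22
d at 22 (size 2, align 2) → ends 24
c at 24 (size 4, align 4) → ends 28
h at 28 (size 1, align 1) → ends 29
a at 29 (size 1, align 1) → ends 30
tail pad 2 to reach multiple of 8
total 32 bytes, alignment 8
data bytes 30, size 32 → padding 2

2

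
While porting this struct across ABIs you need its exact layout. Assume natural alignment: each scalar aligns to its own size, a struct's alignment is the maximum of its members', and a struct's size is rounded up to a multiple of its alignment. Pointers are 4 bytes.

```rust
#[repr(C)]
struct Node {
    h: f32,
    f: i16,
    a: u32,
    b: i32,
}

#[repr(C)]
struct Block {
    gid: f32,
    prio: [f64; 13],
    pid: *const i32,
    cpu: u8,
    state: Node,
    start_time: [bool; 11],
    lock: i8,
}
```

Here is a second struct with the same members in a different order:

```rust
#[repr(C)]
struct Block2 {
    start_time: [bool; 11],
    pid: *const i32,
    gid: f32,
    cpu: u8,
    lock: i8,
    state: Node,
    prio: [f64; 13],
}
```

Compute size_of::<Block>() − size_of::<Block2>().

8

Node: h at 0 (size 4, align 4) → ends 4; f at 4 (size 2, align 2) → ends 6; pad 2 to align 4 for a; a at 8 (size 4, align 4) → ends 12; b at 12 (size 4, align 4) → ends 16; total 16 bytes, alignment 4
gid at 0 (size 4, align 4) → ends 4
pad 4 to align 8 for prio
prio at 8 (size 104, align 8) → ends 112
pid at 112 (size 4, align 4) → ends 116
cpu at 116 (size 1, align 1) → ends 117
pad 3 to align 4 for state
state at 120 (size 16, align 4) → ends 136
start_time at 136 (size 11, align 1) → ends 147
lock at 147 (size 1, align 1) → ends 148
tail pad 4 to reach multiple of 8
total 152 bytes, alignment 8
— Block2 —
start_time at 0 (size 11, align 1) → ends 11
pad 1 to align 4 for pid
pid at 12 (size 4, align 4) → ends 16
gid at 16 (size 4, align 4) → ends 20
cpu at 20 (size 1, align 1) → ends 21
lock at 21 (size 1, align 1) → ends 22
pad 2 to align 4 for state
state at 24 (size 16, align 4) → ends 40
prio at 40 (size 104, align 8) → ends 144
total 144 bytes, alignment 8
152 − 144 = 8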